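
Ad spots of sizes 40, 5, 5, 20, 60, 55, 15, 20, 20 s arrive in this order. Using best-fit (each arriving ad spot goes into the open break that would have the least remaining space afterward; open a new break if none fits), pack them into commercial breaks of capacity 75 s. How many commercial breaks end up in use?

4

  40 → break 1 (new)  [load 40/75]
  5 → break 1  [load 45/75]
  5 → break 1  [load 50/75]
  20 → break 1  [load 70/75]
  60 → break 2 (new)  [load 60/75]
  55 → break 3 (new)  [load 55/75]
  15 → break 2  [load 75/75]
  20 → break 3  [load 75/75]
  20 → break 4 (new)  [load 20/75]
4 commercial breaks opened.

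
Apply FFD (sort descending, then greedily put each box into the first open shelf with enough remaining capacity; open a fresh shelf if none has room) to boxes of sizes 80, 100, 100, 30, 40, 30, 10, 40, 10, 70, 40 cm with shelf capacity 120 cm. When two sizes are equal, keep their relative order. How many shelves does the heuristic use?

Sorted descending: 100, 100, 80, 70, 40, 40, 40, 30, 30, 10, 10.
  100 → shelf 1 (new)  [load 100/120]
  100 → shelf 2 (new)  [load 100/120]
  80 → shelf 3 (new)  [load 80/120]
  70 → shelf 4 (new)  [load 70/120]
  40 → shelf 3  [load 120/120]
  40 → shelf 4  [load 110/120]
  40 → shelf 5 (new)  [load 40/120]
  30 → shelf 5  [load 70/120]
  30 → shelf 5  [load 100/120]
  10 → shelf 1  [load 110/120]
  10 → shelf 1  [load 120/120]
5 shelves opened.

5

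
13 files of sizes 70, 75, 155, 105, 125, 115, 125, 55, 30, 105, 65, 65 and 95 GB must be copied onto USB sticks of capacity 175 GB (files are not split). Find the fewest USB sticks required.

8

Total = 155 + 125 + 125 + 115 + 105 + 105 + 95 + 75 + 70 + 65 + 65 + 55 + 30 = 1185 GB.
Lower bound: ⌈1185/175⌉ = 7 USB sticks.
A packing using 8 USB sticks:
  USB stick 1: 155 = 155
  USB stick 2: 125 + 30 = 155
  USB stick 3: 125 = 125
  USB stick 4: 115 + 55 = 170
  USB stick 5: 105 + 70 = 175
  USB stick 6: 105 + 65 = 170
  USB stick 7: 95 + 75 = 170
  USB stick 8: 65 = 65
No arrangement into 7 USB sticks stays within capacity, so 8 is optimal.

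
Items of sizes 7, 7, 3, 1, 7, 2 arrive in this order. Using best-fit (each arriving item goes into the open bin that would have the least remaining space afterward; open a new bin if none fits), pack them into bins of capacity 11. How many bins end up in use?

3

  7 → bin 1 (new)  [load 7/11]
  7 → bin 2 (new)  [load 7/11]
  3 → bin 1  [load 10/11]
  1 → bin 1  [load 11/11]
  7 → bin 3 (new)  [load 7/11]
  2 → bin 2  [load 9/11]
3 bins opened.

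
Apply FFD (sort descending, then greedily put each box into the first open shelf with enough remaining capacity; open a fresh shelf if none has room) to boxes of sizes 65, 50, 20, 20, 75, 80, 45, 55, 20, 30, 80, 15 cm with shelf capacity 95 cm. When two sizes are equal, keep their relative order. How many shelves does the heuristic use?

6

Sorted descending: 80, 80, 75, 65, 55, 50, 45, 30, 20, 20, 20, 15.
  80 → shelf 1 (new)  [load 80/95]
  80 → shelf 2 (new)  [load 80/95]
  75 → shelf 3 (new)  [load 75/95]
  65 → shelf 4 (new)  [load 65/95]
  55 → shelf 5 (new)  [load 55/95]
  50 → shelf 6 (new)  [load 50/95]
  45 → shelf 6  [load 95/95]
  30 → shelf 4  [load 95/95]
  20 → shelf 3  [load 95/95]
  20 → shelf 5  [load 75/95]
  20 → shelf 5  [load 95/95]
  15 → shelf 1  [load 95/95]
6 shelves opened.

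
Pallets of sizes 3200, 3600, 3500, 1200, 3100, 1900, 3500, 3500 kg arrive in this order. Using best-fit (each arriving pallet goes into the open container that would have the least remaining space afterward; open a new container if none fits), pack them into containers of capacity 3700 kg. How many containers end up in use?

  3200 → container 1 (new)  [load 3200/3700]
  3600 → container 2 (new)  [load 3600/3700]
  3500 → container 3 (new)  [load 3500/3700]
  1200 → container 4 (new)  [load 1200/3700]
  3100 → container 5 (new)  [load 3100/3700]
  1900 → container 4  [load 3100/3700]
  3500 → container 6 (new)  [load 3500/3700]
  3500 → container 7 (new)  [load 3500/3700]
7 containers opened.

7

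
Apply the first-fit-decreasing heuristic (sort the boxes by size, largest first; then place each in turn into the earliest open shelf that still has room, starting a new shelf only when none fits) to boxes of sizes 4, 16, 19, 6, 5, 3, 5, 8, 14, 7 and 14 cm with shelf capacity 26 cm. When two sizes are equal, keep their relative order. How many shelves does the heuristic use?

Sorted descending: 19, 16, 14, 14, 8, 7, 6, 5, 5, 4, 3.
  19 → shelf 1 (new)  [load 19/26]
  16 → shelf 2 (new)  [load 16/26]
  14 → shelf 3 (new)  [load 14/26]
  14 → shelf 4 (new)  [load 14/26]
  8 → shelf 2  [load 24/26]
  7 → shelf 1  [load 26/26]
  6 → shelf 3  [load 20/26]
  5 → shelf 3  [load 25/26]
  5 → shelf 4  [load 19/26]
  4 → shelf 4  [load 23/26]
  3 → shelf 4  [load 26/26]
4 shelves opened.

4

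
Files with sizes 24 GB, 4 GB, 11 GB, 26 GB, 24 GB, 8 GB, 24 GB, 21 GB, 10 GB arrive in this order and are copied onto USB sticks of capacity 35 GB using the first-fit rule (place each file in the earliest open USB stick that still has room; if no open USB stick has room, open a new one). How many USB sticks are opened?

5

  24 → USB stick 1 (new)  [load 24/35]
  4 → USB stick 1  [load 28/35]
  11 → USB stick 2 (new)  [load 11/35]
  26 → USB stick 3 (new)  [load 26/35]
  24 → USB stick 2  [load 35/35]
  8 → USB stick 3  [load 34/35]
  24 → USB stick 4 (new)  [load 24/35]
  21 → USB stick 5 (new)  [load 21/35]
  10 → USB stick 4  [load 34/35]
5 USB sticks opened.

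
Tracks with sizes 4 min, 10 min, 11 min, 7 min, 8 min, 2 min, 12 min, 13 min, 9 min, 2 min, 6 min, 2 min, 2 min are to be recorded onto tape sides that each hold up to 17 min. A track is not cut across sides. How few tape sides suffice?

6

Total = 13 + 12 + 11 + 10 + 9 + 8 + 7 + 6 + 4 + 2 + 2 + 2 + 2 = 88 min.
Lower bound: ⌈88/17⌉ = 6 tape sides.
A packing using 6 tape sides:
  side 1: 13 + 4 = 17
  side 2: 12 + 2 + 2 = 16
  side 3: 11 + 6 = 17
  side 4: 10 + 7 = 17
  side 5: 9 + 8 = 17
  side 6: 2 + 2 = 4
This matches the lower bound, so 6 is optimal.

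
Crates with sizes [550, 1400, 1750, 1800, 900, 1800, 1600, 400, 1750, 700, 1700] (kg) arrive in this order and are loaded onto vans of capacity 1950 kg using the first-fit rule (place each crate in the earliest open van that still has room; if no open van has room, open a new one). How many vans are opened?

9

  550 → van 1 (new)  [load 550/1950]
  1400 → van 1  [load 1950/1950]
  1750 → van 2 (new)  [load 1750/1950]
  1800 → van 3 (new)  [load 1800/1950]
  900 → van 4 (new)  [load 900/1950]
  1800 → van 5 (new)  [load 1800/1950]
  1600 → van 6 (new)  [load 1600/1950]
  400 → van 4  [load 1300/1950]
  1750 → van 7 (new)  [load 1750/1950]
  700 → van 8 (new)  [load 700/1950]
  1700 → van 9 (new)  [load 1700/1950]
9 vans opened.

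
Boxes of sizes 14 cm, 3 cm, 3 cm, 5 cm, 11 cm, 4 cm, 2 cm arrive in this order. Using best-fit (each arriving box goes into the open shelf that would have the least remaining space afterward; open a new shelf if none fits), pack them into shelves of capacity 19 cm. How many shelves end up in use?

3

  14 → shelf 1 (new)  [load 14/19]
  3 → shelf 1  [load 17/19]
  3 → shelf 2 (new)  [load 3/19]
  5 → shelf 2  [load 8/19]
  11 → shelf 2  [load 19/19]
  4 → shelf 3 (new)  [load 4/19]
  2 → shelf 1  [load 19/19]
3 shelves opened.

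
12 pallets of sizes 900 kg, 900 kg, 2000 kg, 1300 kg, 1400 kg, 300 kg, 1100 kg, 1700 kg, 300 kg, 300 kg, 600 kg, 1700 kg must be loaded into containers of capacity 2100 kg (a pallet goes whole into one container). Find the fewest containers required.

7

Total = 2000 + 1700 + 1700 + 1400 + 1300 + 1100 + 900 + 900 + 600 + 300 + 300 + 300 = 12500 kg.
Lower bound: ⌈12500/2100⌉ = 6 containers.
A packing using 7 containers:
  container 1: 2000 = 2000
  container 2: 1700 + 300 = 2000
  container 3: 1700 + 300 = 2000
  container 4: 1400 + 600 = 2000
  container 5: 1300 + 300 = 1600
  container 6: 1100 + 900 = 2000
  container 7: 900 = 900
No arrangement into 6 containers stays within capacity, so 7 is optimal.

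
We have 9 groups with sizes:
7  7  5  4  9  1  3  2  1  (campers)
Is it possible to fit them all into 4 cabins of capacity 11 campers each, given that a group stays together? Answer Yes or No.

Yes

A valid assignment using 4 cabins:
  cabin 1: 9 + 2 = 11
  cabin 2: 7 + 4 = 11
  cabin 3: 7 + 3 + 1 = 11
  cabin 4: 5 + 1 = 6
Every load is within 11 campers, so 4 cabins suffice.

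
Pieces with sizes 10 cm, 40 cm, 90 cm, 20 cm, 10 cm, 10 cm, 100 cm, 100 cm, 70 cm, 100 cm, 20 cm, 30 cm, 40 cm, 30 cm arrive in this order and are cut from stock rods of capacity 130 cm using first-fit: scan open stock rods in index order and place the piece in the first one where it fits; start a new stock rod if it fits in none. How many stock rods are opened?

  10 → stock rod 1 (new)  [load 10/130]
  40 → stock rod 1  [load 50/130]
  90 → stock rod 2 (new)  [load 90/130]
  20 → stock rod 1  [load 70/130]
  10 → stock rod 1  [load 80/130]
  10 → stock rod 1  [load 90/130]
  100 → stock rod 3 (new)  [load 100/130]
  100 → stock rod 4 (new)  [load 100/130]
  70 → stock rod 5 (new)  [load 70/130]
  100 → stock rod 6 (new)  [load 100/130]
  20 → stock rod 1  [load 110/130]
  30 → stock rod 2  [load 120/130]
  40 → stock rod 5  [load 110/130]
  30 → stock rod 3  [load 130/130]
6 stock rods opened.

6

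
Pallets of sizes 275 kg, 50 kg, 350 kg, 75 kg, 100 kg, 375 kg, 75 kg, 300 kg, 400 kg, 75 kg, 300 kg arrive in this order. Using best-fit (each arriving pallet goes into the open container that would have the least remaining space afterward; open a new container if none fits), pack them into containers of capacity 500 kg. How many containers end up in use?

6

  275 → container 1 (new)  [load 275/500]
  50 → container 1  [load 325/500]
  350 → container 2 (new)  [load 350/500]
  75 → container 2  [load 425/500]
  100 → container 1  [load 425/500]
  375 → container 3 (new)  [load 375/500]
  75 → container 1  [load 500/500]
  300 → container 4 (new)  [load 300/500]
  400 → container 5 (new)  [load 400/500]
  75 → container 2  [load 500/500]
  300 → container 6 (new)  [load 300/500]
6 containers opened.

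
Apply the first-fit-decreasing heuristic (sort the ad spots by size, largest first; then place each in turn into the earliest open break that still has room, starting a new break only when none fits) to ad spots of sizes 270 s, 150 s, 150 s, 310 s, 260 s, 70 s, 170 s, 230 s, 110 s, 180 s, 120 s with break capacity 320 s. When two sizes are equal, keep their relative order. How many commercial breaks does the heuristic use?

7

Sorted descending: 310, 270, 260, 230, 180, 170, 150, 150, 120, 110, 70.
  310 → break 1 (new)  [load 310/320]
  270 → break 2 (new)  [load 270/320]
  260 → break 3 (new)  [load 260/320]
  230 → break 4 (new)  [load 230/320]
  180 → break 5 (new)  [load 180/320]
  170 → break 6 (new)  [load 170/320]
  150 → break 6  [load 320/320]
  150 → break 7 (new)  [load 150/320]
  120 → break 5  [load 300/320]
  110 → break 7  [load 260/320]
  70 → break 4  [load 300/320]
7 commercial breaks opened.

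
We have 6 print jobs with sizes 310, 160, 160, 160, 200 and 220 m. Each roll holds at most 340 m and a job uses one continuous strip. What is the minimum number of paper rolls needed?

Total = 310 + 220 + 200 + 160 + 160 + 160 = 1210 m.
Lower bound: ⌈1210/340⌉ = 4 paper rolls.
A packing using 5 paper rolls:
  roll 1: 310 = 310
  roll 2: 220 = 220
  roll 3: 200 = 200
  roll 4: 160 + 160 = 320
  roll 5: 160 = 160
No arrangement into 4 paper rolls stays within capacity, so 5 is optimal.

5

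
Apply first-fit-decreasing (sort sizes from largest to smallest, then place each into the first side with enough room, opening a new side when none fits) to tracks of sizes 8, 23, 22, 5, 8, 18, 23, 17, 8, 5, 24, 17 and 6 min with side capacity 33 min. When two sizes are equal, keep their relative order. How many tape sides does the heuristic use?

7

Sorted descending: 24, 23, 23, 22, 18, 17, 17, 8, 8, 8, 6, 5, 5.
  24 → side 1 (new)  [load 24/33]
  23 → side 2 (new)  [load 23/33]
  23 → side 3 (new)  [load 23/33]
  22 → side 4 (new)  [load 22/33]
  18 → side 5 (new)  [load 18/33]
  17 → side 6 (new)  [load 17/33]
  17 → side 7 (new)  [load 17/33]
  8 → side 1  [load 32/33]
  8 → side 2  [load 31/33]
  8 → side 3  [load 31/33]
  6 → side 4  [load 28/33]
  5 → side 4  [load 33/33]
  5 → side 5  [load 23/33]
7 tape sides opened.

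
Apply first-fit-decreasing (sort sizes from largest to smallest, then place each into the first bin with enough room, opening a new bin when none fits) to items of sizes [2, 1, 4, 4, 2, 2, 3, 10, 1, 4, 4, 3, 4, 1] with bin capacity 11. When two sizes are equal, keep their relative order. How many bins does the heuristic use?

5

Sorted descending: 10, 4, 4, 4, 4, 4, 3, 3, 2, 2, 2, 1, 1, 1.
  10 → bin 1 (new)  [load 10/11]
  4 → bin 2 (new)  [load 4/11]
  4 → bin 2  [load 8/11]
  4 → bin 3 (new)  [load 4/11]
  4 → bin 3  [load 8/11]
  4 → bin 4 (new)  [load 4/11]
  3 → bin 2  [load 11/11]
  3 → bin 3  [load 11/11]
  2 → bin 4  [load 6/11]
  2 → bin 4  [load 8/11]
  2 → bin 4  [load 10/11]
  1 → bin 1  [load 11/11]
  1 → bin 4  [load 11/11]
  1 → bin 5 (new)  [load 1/11]
5 bins opened.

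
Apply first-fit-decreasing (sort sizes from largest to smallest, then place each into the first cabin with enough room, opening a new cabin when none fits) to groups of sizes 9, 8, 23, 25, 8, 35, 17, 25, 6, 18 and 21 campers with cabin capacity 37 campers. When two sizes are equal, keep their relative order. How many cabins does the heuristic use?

Sorted descending: 35, 25, 25, 23, 21, 18, 17, 9, 8, 8, 6.
  35 → cabin 1 (new)  [load 35/37]
  25 → cabin 2 (new)  [load 25/37]
  25 → cabin 3 (new)  [load 25/37]
  23 → cabin 4 (new)  [load 23/37]
  21 → cabin 5 (new)  [load 21/37]
  18 → cabin 6 (new)  [load 18/37]
  17 → cabin 6  [load 35/37]
  9 → cabin 2  [load 34/37]
  8 → cabin 3  [load 33/37]
  8 → cabin 4  [load 31/37]
  6 → cabin 4  [load 37/37]
6 cabins opened.

6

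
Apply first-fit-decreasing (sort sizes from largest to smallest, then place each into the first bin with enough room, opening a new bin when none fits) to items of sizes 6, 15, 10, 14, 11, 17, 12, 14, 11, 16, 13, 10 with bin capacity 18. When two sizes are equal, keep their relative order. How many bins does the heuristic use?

11

Sorted descending: 17, 16, 15, 14, 14, 13, 12, 11, 11, 10, 10, 6.
  17 → bin 1 (new)  [load 17/18]
  16 → bin 2 (new)  [load 16/18]
  15 → bin 3 (new)  [load 15/18]
  14 → bin 4 (new)  [load 14/18]
  14 → bin 5 (new)  [load 14/18]
  13 → bin 6 (new)  [load 13/18]
  12 → bin 7 (new)  [load 12/18]
  11 → bin 8 (new)  [load 11/18]
  11 → bin 9 (new)  [load 11/18]
  10 → bin 10 (new)  [load 10/18]
  10 → bin 11 (new)  [load 10/18]
  6 → bin 7  [load 18/18]
11 bins opened.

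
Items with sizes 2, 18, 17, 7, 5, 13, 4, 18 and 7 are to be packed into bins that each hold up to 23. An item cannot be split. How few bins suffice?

5

Total = 18 + 18 + 17 + 13 + 7 + 7 + 5 + 4 + 2 = 91.
Lower bound: ⌈91/23⌉ = 4 bins.
A packing using 5 bins:
  bin 1: 18 + 5 = 23
  bin 2: 18 + 4 = 22
  bin 3: 17 + 2 = 19
  bin 4: 13 + 7 = 20
  bin 5: 7 = 7
No arrangement into 4 bins stays within capacity, so 5 is optimal.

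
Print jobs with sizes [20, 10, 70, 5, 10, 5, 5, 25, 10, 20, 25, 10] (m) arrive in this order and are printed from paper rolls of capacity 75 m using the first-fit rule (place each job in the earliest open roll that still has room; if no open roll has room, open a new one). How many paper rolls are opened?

3

  20 → roll 1 (new)  [load 20/75]
  10 → roll 1  [load 30/75]
  70 → roll 2 (new)  [load 70/75]
  5 → roll 1  [load 35/75]
  10 → roll 1  [load 45/75]
  5 → roll 1  [load 50/75]
  5 → roll 1  [load 55/75]
  25 → roll 3 (new)  [load 25/75]
  10 → roll 1  [load 65/75]
  20 → roll 3  [load 45/75]
  25 → roll 3  [load 70/75]
  10 → roll 1  [load 75/75]
3 paper rolls opened.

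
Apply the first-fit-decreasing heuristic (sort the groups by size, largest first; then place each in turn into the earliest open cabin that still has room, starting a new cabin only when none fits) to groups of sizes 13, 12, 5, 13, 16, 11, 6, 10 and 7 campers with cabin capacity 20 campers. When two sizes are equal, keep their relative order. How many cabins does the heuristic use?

Sorted descending: 16, 13, 13, 12, 11, 10, 7, 6, 5.
  16 → cabin 1 (new)  [load 16/20]
  13 → cabin 2 (new)  [load 13/20]
  13 → cabin 3 (new)  [load 13/20]
  12 → cabin 4 (new)  [load 12/20]
  11 → cabin 5 (new)  [load 11/20]
  10 → cabin 6 (new)  [load 10/20]
  7 → cabin 2  [load 20/20]
  6 → cabin 3  [load 19/20]
  5 → cabin 4  [load 17/20]
6 cabins opened.

6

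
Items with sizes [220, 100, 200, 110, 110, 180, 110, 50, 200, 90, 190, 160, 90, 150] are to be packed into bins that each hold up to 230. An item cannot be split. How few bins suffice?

Total = 220 + 200 + 200 + 190 + 180 + 160 + 150 + 110 + 110 + 110 + 100 + 90 + 90 + 50 = 1960.
Lower bound: ⌈1960/230⌉ = 9 bins.
A packing using 10 bins:
  bin 1: 220 = 220
  bin 2: 200 = 200
  bin 3: 200 = 200
  bin 4: 190 = 190
  bin 5: 180 + 50 = 230
  bin 6: 160 = 160
  bin 7: 150 = 150
  bin 8: 110 + 110 = 220
  bin 9: 110 + 100 = 210
  bin 10: 90 + 90 = 180
No arrangement into 9 bins stays within capacity, so 10 is optimal.

10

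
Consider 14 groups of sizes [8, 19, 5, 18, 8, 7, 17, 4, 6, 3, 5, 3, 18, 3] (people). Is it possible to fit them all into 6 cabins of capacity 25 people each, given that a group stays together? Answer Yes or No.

Yes

A valid assignment using 5 cabins:
  cabin 1: 19 + 6 = 25
  cabin 2: 18 + 7 = 25
  cabin 3: 18 + 4 + 3 = 25
  cabin 4: 17 + 8 = 25
  cabin 5: 8 + 5 + 5 + 3 + 3 = 24
That uses only 5 ≤ 6, so 6 cabins are enough.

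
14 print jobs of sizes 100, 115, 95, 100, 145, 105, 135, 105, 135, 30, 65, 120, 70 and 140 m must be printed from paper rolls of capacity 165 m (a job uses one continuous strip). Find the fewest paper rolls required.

Total = 145 + 140 + 135 + 135 + 120 + 115 + 105 + 105 + 100 + 100 + 95 + 70 + 65 + 30 = 1460 m.
Lower bound: ⌈1460/165⌉ = 9 paper rolls.
Also, 11 print jobs each exceed 165/2 m, and no two of those can share a roll, so at least 11 paper rolls are needed.
A packing using 11 paper rolls:
  roll 1: 145 = 145
  roll 2: 140 = 140
  roll 3: 135 + 30 = 165
  roll 4: 135 = 135
  roll 5: 120 = 120
  roll 6: 115 = 115
  roll 7: 105 = 105
  roll 8: 105 = 105
  roll 9: 100 + 65 = 165
  roll 10: 100 = 100
  roll 11: 95 + 70 = 165
This matches the lower bound, so 11 is optimal.

11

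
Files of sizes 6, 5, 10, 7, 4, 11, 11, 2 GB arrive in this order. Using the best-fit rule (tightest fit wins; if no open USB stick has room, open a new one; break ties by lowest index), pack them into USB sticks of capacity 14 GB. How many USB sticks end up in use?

  6 → USB stick 1 (new)  [load 6/14]
  5 → USB stick 1  [load 11/14]
  10 → USB stick 2 (new)  [load 10/14]
  7 → USB stick 3 (new)  [load 7/14]
  4 → USB stick 2  [load 14/14]
  11 → USB stick 4 (new)  [load 11/14]
  11 → USB stick 5 (new)  [load 11/14]
  2 → USB stick 1  [load 13/14]
5 USB sticks opened.

5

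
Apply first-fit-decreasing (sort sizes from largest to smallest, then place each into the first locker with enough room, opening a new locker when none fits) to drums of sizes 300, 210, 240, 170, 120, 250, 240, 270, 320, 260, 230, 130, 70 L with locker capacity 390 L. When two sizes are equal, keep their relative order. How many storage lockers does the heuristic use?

9

Sorted descending: 320, 300, 270, 260, 250, 240, 240, 230, 210, 170, 130, 120, 70.
  320 → locker 1 (new)  [load 320/390]
  300 → locker 2 (new)  [load 300/390]
  270 → locker 3 (new)  [load 270/390]
  260 → locker 4 (new)  [load 260/390]
  250 → locker 5 (new)  [load 250/390]
  240 → locker 6 (new)  [load 240/390]
  240 → locker 7 (new)  [load 240/390]
  230 → locker 8 (new)  [load 230/390]
  210 → locker 9 (new)  [load 210/390]
  170 → locker 9  [load 380/390]
  130 → locker 4  [load 390/390]
  120 → locker 3  [load 390/390]
  70 → locker 1  [load 390/390]
9 storage lockers opened.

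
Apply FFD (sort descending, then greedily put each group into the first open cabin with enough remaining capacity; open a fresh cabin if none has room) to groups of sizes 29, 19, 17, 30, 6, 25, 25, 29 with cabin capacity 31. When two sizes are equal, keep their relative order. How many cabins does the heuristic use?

Sorted descending: 30, 29, 29, 25, 25, 19, 17, 6.
  30 → cabin 1 (new)  [load 30/31]
  29 → cabin 2 (new)  [load 29/31]
  29 → cabin 3 (new)  [load 29/31]
  25 → cabin 4 (new)  [load 25/31]
  25 → cabin 5 (new)  [load 25/31]
  19 → cabin 6 (new)  [load 19/31]
  17 → cabin 7 (new)  [load 17/31]
  6 → cabin 4  [load 31/31]
7 cabins opened.

7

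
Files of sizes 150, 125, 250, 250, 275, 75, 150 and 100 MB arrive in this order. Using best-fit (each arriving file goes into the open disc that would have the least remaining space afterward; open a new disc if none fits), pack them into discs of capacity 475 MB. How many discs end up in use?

  150 → disc 1 (new)  [load 150/475]
  125 → disc 1  [load 275/475]
  250 → disc 2 (new)  [load 250/475]
  250 → disc 3 (new)  [load 250/475]
  275 → disc 4 (new)  [load 275/475]
  75 → disc 1  [load 350/475]
  150 → disc 4  [load 425/475]
  100 → disc 1  [load 450/475]
4 discs opened.

4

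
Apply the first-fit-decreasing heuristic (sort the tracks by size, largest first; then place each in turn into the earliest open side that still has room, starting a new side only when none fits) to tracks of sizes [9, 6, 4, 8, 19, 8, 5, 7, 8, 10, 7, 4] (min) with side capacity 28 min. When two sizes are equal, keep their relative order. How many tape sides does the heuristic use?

Sorted descending: 19, 10, 9, 8, 8, 8, 7, 7, 6, 5, 4, 4.
  19 → side 1 (new)  [load 19/28]
  10 → side 2 (new)  [load 10/28]
  9 → side 1  [load 28/28]
  8 → side 2  [load 18/28]
  8 → side 2  [load 26/28]
  8 → side 3 (new)  [load 8/28]
  7 → side 3  [load 15/28]
  7 → side 3  [load 22/28]
  6 → side 3  [load 28/28]
  5 → side 4 (new)  [load 5/28]
  4 → side 4  [load 9/28]
  4 → side 4  [load 13/28]
4 tape sides opened.

4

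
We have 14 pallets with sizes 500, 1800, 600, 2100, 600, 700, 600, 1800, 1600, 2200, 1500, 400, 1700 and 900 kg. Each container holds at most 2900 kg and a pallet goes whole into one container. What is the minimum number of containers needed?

7

Total = 2200 + 2100 + 1800 + 1800 + 1700 + 1600 + 1500 + 900 + 700 + 600 + 600 + 600 + 500 + 400 = 17000 kg.
Lower bound: ⌈17000/2900⌉ = 6 containers.
Also, 7 pallets each exceed 1450 kg, and no two of those can share a container, so at least 7 containers are needed.
A packing using 7 containers:
  container 1: 2200 + 700 = 2900
  container 2: 2100 + 600 = 2700
  container 3: 1800 + 900 = 2700
  container 4: 1800 + 600 + 500 = 2900
  container 5: 1700 + 600 + 400 = 2700
  container 6: 1600 = 1600
  container 7: 1500 = 1500
This matches the lower bound, so 7 is optimal.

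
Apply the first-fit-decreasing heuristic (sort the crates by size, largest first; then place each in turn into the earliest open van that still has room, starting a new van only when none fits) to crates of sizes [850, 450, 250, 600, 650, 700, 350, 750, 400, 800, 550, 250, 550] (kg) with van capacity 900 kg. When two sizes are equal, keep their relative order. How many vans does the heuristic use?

9

Sorted descending: 850, 800, 750, 700, 650, 600, 550, 550, 450, 400, 350, 250, 250.
  850 → van 1 (new)  [load 850/900]
  800 → van 2 (new)  [load 800/900]
  750 → van 3 (new)  [load 750/900]
  700 → van 4 (new)  [load 700/900]
  650 → van 5 (new)  [load 650/900]
  600 → van 6 (new)  [load 600/900]
  550 → van 7 (new)  [load 550/900]
  550 → van 8 (new)  [load 550/900]
  450 → van 9 (new)  [load 450/900]
  400 → van 9  [load 850/900]
  350 → van 7  [load 900/900]
  250 → van 5  [load 900/900]
  250 → van 6  [load 850/900]
9 vans opened.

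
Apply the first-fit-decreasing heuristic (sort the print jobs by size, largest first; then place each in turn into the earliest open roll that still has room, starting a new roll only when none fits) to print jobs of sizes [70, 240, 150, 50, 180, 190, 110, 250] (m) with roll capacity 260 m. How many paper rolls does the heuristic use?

Sorted descending: 250, 240, 190, 180, 150, 110, 70, 50.
  250 → roll 1 (new)  [load 250/260]
  240 → roll 2 (new)  [load 240/260]
  190 → roll 3 (new)  [load 190/260]
  180 → roll 4 (new)  [load 180/260]
  150 → roll 5 (new)  [load 150/260]
  110 → roll 5  [load 260/260]
  70 → roll 3  [load 260/260]
  50 → roll 4  [load 230/260]
5 paper rolls opened.

5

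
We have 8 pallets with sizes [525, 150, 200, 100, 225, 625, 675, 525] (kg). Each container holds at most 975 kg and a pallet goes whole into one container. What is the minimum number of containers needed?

4

Total = 675 + 625 + 525 + 525 + 225 + 200 + 150 + 100 = 3025 kg.
Lower bound: ⌈3025/975⌉ = 4 containers.
A packing using 4 containers:
  container 1: 675 + 225 = 900
  container 2: 625 + 200 + 150 = 975
  container 3: 525 + 100 = 625
  container 4: 525 = 525
This matches the lower bound, so 4 is optimal.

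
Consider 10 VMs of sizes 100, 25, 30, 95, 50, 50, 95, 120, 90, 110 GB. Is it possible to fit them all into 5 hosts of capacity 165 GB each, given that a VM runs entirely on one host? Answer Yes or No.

Total = 765 GB; ⌈765/165⌉ = 5.
6 VMs each exceed half the capacity and cannot share a host, forcing at least 6 hosts.
At least 6 hosts are required, but only 5 are allowed.

No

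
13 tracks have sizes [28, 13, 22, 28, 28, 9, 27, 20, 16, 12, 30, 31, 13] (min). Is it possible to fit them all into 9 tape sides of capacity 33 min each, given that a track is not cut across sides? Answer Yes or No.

No

Total = 277 min; ⌈277/33⌉ = 9.
The bound of 9 does not rule out 9, but exhaustive search shows no assignment into 9 tape sides of capacity 33 min exists — the minimum is 10.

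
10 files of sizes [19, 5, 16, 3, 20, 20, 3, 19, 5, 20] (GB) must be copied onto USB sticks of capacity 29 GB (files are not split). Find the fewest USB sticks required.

Total = 20 + 20 + 20 + 19 + 19 + 16 + 5 + 5 + 3 + 3 = 130 GB.
Lower bound: ⌈130/29⌉ = 5 USB sticks.
Also, 6 files each exceed 29/2 GB, and no two of those can share a USB stick, so at least 6 USB sticks are needed.
A packing using 6 USB sticks:
  USB stick 1: 20 + 5 + 3 = 28
  USB stick 2: 20 + 5 + 3 = 28
  USB stick 3: 20 = 20
  USB stick 4: 19 = 19
  USB stick 5: 19 = 19
  USB stick 6: 16 = 16
This matches the lower bound, so 6 is optimal.

6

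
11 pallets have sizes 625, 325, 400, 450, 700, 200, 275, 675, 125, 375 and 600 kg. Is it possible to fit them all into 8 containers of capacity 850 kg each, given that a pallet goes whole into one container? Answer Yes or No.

Yes

A valid assignment using 7 containers:
  container 1: 700 + 125 = 825
  container 2: 675 = 675
  container 3: 625 + 200 = 825
  container 4: 600 = 600
  container 5: 450 + 400 = 850
  container 6: 375 + 325 = 700
  container 7: 275 = 275
That uses only 7 ≤ 8, so 8 containers are enough.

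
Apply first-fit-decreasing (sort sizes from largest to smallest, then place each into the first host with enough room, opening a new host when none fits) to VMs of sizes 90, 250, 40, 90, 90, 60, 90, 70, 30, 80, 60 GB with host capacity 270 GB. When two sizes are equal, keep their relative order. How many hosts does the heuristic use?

4

Sorted descending: 250, 90, 90, 90, 90, 80, 70, 60, 60, 40, 30.
  250 → host 1 (new)  [load 250/270]
  90 → host 2 (new)  [load 90/270]
  90 → host 2  [load 180/270]
  90 → host 2  [load 270/270]
  90 → host 3 (new)  [load 90/270]
  80 → host 3  [load 170/270]
  70 → host 3  [load 240/270]
  60 → host 4 (new)  [load 60/270]
  60 → host 4  [load 120/270]
  40 → host 4  [load 160/270]
  30 → host 3  [load 270/270]
4 hosts opened.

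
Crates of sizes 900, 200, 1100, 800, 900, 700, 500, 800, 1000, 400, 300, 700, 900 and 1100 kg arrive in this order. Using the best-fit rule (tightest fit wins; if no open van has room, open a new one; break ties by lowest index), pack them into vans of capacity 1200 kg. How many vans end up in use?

10

  900 → van 1 (new)  [load 900/1200]
  200 → van 1  [load 1100/1200]
  1100 → van 2 (new)  [load 1100/1200]
  800 → van 3 (new)  [load 800/1200]
  900 → van 4 (new)  [load 900/1200]
  700 → van 5 (new)  [load 700/1200]
  500 → van 5  [load 1200/1200]
  800 → van 6 (new)  [load 800/1200]
  1000 → van 7 (new)  [load 1000/1200]
  400 → van 3  [load 1200/1200]
  300 → van 4  [load 1200/1200]
  700 → van 8 (new)  [load 700/1200]
  900 → van 9 (new)  [load 900/1200]
  1100 → van 10 (new)  [load 1100/1200]
10 vans opened.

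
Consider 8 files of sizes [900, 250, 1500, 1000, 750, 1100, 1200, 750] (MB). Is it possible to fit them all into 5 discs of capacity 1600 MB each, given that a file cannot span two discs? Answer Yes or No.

Total = 7450 MB; ⌈7450/1600⌉ = 5.
The bound of 5 does not rule out 5, but exhaustive search shows no assignment into 5 discs of capacity 1600 MB exists — the minimum is 6.

No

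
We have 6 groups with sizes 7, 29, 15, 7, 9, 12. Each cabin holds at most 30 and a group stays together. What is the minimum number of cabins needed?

Total = 29 + 15 + 12 + 9 + 7 + 7 = 79.
Lower bound: ⌈79/30⌉ = 3 cabins.
A packing using 3 cabins:
  cabin 1: 29 = 29
  cabin 2: 15 + 12 = 27
  cabin 3: 9 + 7 + 7 = 23
This matches the lower bound, so 3 is optimal.

3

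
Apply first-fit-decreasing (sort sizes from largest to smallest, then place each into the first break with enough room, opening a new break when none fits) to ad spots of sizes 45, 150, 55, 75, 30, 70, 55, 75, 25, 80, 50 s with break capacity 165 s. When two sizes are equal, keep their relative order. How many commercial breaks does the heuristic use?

5

Sorted descending: 150, 80, 75, 75, 70, 55, 55, 50, 45, 30, 25.
  150 → break 1 (new)  [load 150/165]
  80 → break 2 (new)  [load 80/165]
  75 → break 2  [load 155/165]
  75 → break 3 (new)  [load 75/165]
  70 → break 3  [load 145/165]
  55 → break 4 (new)  [load 55/165]
  55 → break 4  [load 110/165]
  50 → break 4  [load 160/165]
  45 → break 5 (new)  [load 45/165]
  30 → break 5  [load 75/165]
  25 → break 5  [load 100/165]
5 commercial breaks opened.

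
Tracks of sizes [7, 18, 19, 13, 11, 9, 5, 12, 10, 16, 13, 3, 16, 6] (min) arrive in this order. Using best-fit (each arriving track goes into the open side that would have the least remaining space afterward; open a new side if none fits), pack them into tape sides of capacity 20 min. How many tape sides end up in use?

9

  7 → side 1 (new)  [load 7/20]
  18 → side 2 (new)  [load 18/20]
  19 → side 3 (new)  [load 19/20]
  13 → side 1  [load 20/20]
  11 → side 4 (new)  [load 11/20]
  9 → side 4  [load 20/20]
  5 → side 5 (new)  [load 5/20]
  12 → side 5  [load 17/20]
  10 → side 6 (new)  [load 10/20]
  16 → side 7 (new)  [load 16/20]
  13 → side 8 (new)  [load 13/20]
  3 → side 5  [load 20/20]
  16 → side 9 (new)  [load 16/20]
  6 → side 8  [load 19/20]
9 tape sides opened.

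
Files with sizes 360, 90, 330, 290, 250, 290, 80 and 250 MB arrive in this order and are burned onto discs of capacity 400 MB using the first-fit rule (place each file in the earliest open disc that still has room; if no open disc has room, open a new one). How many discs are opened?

6

  360 → disc 1 (new)  [load 360/400]
  90 → disc 2 (new)  [load 90/400]
  330 → disc 3 (new)  [load 330/400]
  290 → disc 2  [load 380/400]
  250 → disc 4 (new)  [load 250/400]
  290 → disc 5 (new)  [load 290/400]
  80 → disc 4  [load 330/400]
  250 → disc 6 (new)  [load 250/400]
6 discs opened.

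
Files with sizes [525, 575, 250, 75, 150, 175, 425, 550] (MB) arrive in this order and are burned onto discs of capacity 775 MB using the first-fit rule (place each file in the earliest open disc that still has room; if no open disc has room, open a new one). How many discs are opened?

  525 → disc 1 (new)  [load 525/775]
  575 → disc 2 (new)  [load 575/775]
  250 → disc 1  [load 775/775]
  75 → disc 2  [load 650/775]
  150 → disc 3 (new)  [load 150/775]
  175 → disc 3  [load 325/775]
  425 → disc 3  [load 750/775]
  550 → disc 4 (new)  [load 550/775]
4 discs opened.

4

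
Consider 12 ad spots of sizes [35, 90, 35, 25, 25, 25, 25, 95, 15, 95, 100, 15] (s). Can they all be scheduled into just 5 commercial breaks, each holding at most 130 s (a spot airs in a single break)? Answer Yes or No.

A valid assignment using 5 commercial breaks:
  break 1: 100 + 25 = 125
  break 2: 95 + 35 = 130
  break 3: 95 + 35 = 130
  break 4: 90 + 25 + 15 = 130
  break 5: 25 + 25 + 15 = 65
Every load is within 130 s, so 5 commercial breaks suffice.

Yes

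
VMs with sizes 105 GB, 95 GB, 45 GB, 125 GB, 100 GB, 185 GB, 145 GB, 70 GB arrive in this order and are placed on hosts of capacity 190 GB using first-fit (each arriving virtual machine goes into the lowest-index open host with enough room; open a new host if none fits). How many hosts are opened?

6

  105 → host 1 (new)  [load 105/190]
  95 → host 2 (new)  [load 95/190]
  45 → host 1  [load 150/190]
  125 → host 3 (new)  [load 125/190]
  100 → host 4 (new)  [load 100/190]
  185 → host 5 (new)  [load 185/190]
  145 → host 6 (new)  [load 145/190]
  70 → host 2  [load 165/190]
6 hosts opened.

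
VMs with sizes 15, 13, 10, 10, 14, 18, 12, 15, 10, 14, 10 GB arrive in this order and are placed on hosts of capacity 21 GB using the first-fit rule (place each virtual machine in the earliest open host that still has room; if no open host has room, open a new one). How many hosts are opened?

9

  15 → host 1 (new)  [load 15/21]
  13 → host 2 (new)  [load 13/21]
  10 → host 3 (new)  [load 10/21]
  10 → host 3  [load 20/21]
  14 → host 4 (new)  [load 14/21]
  18 → host 5 (new)  [load 18/21]
  12 → host 6 (new)  [load 12/21]
  15 → host 7 (new)  [load 15/21]
  10 → host 8 (new)  [load 10/21]
  14 → host 9 (new)  [load 14/21]
  10 → host 8  [load 20/21]
9 hosts opened.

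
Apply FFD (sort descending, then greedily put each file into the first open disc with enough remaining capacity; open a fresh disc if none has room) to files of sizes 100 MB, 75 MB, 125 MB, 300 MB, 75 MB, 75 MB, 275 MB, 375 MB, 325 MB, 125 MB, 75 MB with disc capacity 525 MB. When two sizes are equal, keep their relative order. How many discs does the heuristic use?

Sorted descending: 375, 325, 300, 275, 125, 125, 100, 75, 75, 75, 75.
  375 → disc 1 (new)  [load 375/525]
  325 → disc 2 (new)  [load 325/525]
  300 → disc 3 (new)  [load 300/525]
  275 → disc 4 (new)  [load 275/525]
  125 → disc 1  [load 500/525]
  125 → disc 2  [load 450/525]
  100 → disc 3  [load 400/525]
  75 → disc 2  [load 525/525]
  75 → disc 3  [load 475/525]
  75 → disc 4  [load 350/525]
  75 → disc 4  [load 425/525]
4 discs opened.

4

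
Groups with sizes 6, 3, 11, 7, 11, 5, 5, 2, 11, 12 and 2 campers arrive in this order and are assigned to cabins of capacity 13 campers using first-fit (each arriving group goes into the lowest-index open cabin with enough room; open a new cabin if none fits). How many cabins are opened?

  6 → cabin 1 (new)  [load 6/13]
  3 → cabin 1  [load 9/13]
  11 → cabin 2 (new)  [load 11/13]
  7 → cabin 3 (new)  [load 7/13]
  11 → cabin 4 (new)  [load 11/13]
  5 → cabin 3  [load 12/13]
  5 → cabin 5 (new)  [load 5/13]
  2 → cabin 1  [load 11/13]
  11 → cabin 6 (new)  [load 11/13]
  12 → cabin 7 (new)  [load 12/13]
  2 → cabin 1  [load 13/13]
7 cabins opened.

7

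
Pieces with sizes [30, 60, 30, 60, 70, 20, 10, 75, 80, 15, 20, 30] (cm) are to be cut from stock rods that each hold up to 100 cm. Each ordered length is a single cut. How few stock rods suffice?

Total = 80 + 75 + 70 + 60 + 60 + 30 + 30 + 30 + 20 + 20 + 15 + 10 = 500 cm.
Lower bound: ⌈500/100⌉ = 5 stock rods.
A packing using 6 stock rods:
  stock rod 1: 80 + 20 = 100
  stock rod 2: 75 + 20 = 95
  stock rod 3: 70 + 30 = 100
  stock rod 4: 60 + 30 + 10 = 100
  stock rod 5: 60 + 30 = 90
  stock rod 6: 15 = 15
No arrangement into 5 stock rods stays within capacity, so 6 is optimal.

6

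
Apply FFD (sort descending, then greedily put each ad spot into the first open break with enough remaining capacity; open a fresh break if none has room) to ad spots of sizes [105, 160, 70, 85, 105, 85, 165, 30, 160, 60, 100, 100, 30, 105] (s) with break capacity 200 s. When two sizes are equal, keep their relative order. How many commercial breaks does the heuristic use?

8

Sorted descending: 165, 160, 160, 105, 105, 105, 100, 100, 85, 85, 70, 60, 30, 30.
  165 → break 1 (new)  [load 165/200]
  160 → break 2 (new)  [load 160/200]
  160 → break 3 (new)  [load 160/200]
  105 → break 4 (new)  [load 105/200]
  105 → break 5 (new)  [load 105/200]
  105 → break 6 (new)  [load 105/200]
  100 → break 7 (new)  [load 100/200]
  100 → break 7  [load 200/200]
  85 → break 4  [load 190/200]
  85 → break 5  [load 190/200]
  70 → break 6  [load 175/200]
  60 → break 8 (new)  [load 60/200]
  30 → break 1  [load 195/200]
  30 → break 2  [load 190/200]
8 commercial breaks opened.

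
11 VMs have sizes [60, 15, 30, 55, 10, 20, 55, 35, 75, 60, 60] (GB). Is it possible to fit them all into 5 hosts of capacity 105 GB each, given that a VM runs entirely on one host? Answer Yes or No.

Total = 475 GB; ⌈475/105⌉ = 5.
6 VMs each exceed half the capacity and cannot share a host, forcing at least 6 hosts.
At least 6 hosts are required, but only 5 are allowed.

No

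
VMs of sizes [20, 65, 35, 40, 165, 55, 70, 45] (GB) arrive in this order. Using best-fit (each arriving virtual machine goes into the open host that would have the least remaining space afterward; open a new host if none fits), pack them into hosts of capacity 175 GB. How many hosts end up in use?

3

  20 → host 1 (new)  [load 20/175]
  65 → host 1  [load 85/175]
  35 → host 1  [load 120/175]
  40 → host 1  [load 160/175]
  165 → host 2 (new)  [load 165/175]
  55 → host 3 (new)  [load 55/175]
  70 → host 3  [load 125/175]
  45 → host 3  [load 170/175]
3 hosts opened.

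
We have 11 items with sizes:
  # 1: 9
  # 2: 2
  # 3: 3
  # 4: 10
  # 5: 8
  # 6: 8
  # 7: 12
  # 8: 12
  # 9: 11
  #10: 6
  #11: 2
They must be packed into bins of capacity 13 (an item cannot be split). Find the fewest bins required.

8

Total = 12 + 12 + 11 + 10 + 9 + 8 + 8 + 6 + 3 + 2 + 2 = 83.
Lower bound: ⌈83/13⌉ = 7 bins.
A packing using 8 bins:
  bin 1: 12 = 12
  bin 2: 12 = 12
  bin 3: 11 + 2 = 13
  bin 4: 10 + 3 = 13
  bin 5: 9 + 2 = 11
  bin 6: 8 = 8
  bin 7: 8 = 8
  bin 8: 6 = 6
No arrangement into 7 bins stays within capacity, so 8 is optimal.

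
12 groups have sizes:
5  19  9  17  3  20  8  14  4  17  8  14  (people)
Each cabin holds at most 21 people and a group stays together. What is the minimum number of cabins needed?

8

Total = 20 + 19 + 17 + 17 + 14 + 14 + 9 + 8 + 8 + 5 + 4 + 3 = 138 people.
Lower bound: ⌈138/21⌉ = 7 cabins.
A packing using 8 cabins:
  cabin 1: 20 = 20
  cabin 2: 19 = 19
  cabin 3: 17 + 4 = 21
  cabin 4: 17 + 3 = 20
  cabin 5: 14 + 5 = 19
  cabin 6: 14 = 14
  cabin 7: 9 + 8 = 17
  cabin 8: 8 = 8
No arrangement into 7 cabins stays within capacity, so 8 is optimal.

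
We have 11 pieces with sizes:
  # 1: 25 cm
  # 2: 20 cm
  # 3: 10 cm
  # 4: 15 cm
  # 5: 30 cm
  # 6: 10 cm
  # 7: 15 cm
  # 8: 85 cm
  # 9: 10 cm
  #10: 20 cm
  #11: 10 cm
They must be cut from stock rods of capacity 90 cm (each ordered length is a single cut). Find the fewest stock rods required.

Total = 85 + 30 + 25 + 20 + 20 + 15 + 15 + 10 + 10 + 10 + 10 = 250 cm.
Lower bound: ⌈250/90⌉ = 3 stock rods.
A packing using 3 stock rods:
  stock rod 1: 85 = 85
  stock rod 2: 30 + 25 + 20 + 15 = 90
  stock rod 3: 20 + 15 + 10 + 10 + 10 + 10 = 75
This matches the lower bound, so 3 is optimal.

3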